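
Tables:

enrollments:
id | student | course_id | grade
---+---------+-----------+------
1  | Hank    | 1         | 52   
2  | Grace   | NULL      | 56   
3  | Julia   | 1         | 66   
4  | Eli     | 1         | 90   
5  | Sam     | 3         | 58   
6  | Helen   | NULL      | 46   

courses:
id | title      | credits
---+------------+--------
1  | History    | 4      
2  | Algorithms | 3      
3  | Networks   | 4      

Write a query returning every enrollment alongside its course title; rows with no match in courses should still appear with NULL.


LEFT JOIN keeps every row from enrollments (the left table); where course_id has no match in courses, the course columns become NULL. Walk through each enrollment:
  - enrollment 1 (Hank): course_id=1 -> matches History
  - enrollment 2 (Grace): course_id=NULL, no match -> kept with NULL
  - enrollment 3 (Julia): course_id=1 -> matches History
  - enrollment 4 (Eli): course_id=1 -> matches History
  - enrollment 5 (Sam): course_id=3 -> matches Networks
  - enrollment 6 (Helen): course_id=NULL, no match -> kept with NULL
All 6 rows appear; 2 have NULL course.

SQL:
SELECT a.student, b.title AS course
FROM enrollments a
LEFT JOIN courses b ON a.course_id = b.id

Result:
student | course  
--------+---------
Hank    | History 
Grace   | NULL    
Julia   | History 
Eli     | History 
Sam     | Networks
Helen   | NULL    


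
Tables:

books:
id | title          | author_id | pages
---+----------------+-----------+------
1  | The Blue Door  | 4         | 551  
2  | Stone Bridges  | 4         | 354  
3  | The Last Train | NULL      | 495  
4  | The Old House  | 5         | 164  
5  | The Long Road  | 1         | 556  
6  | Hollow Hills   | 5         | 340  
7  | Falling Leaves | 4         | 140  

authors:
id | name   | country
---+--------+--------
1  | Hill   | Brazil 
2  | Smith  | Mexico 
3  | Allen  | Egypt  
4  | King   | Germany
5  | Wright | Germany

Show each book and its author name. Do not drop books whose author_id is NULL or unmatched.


LEFT JOIN keeps every row from books (the left table); where author_id has no match in authors, the author columns become NULL. Walk through each book:
  - book 1 (The Blue Door): author_id=4 -> matches King
  - book 2 (Stone Bridges): author_id=4 -> matches King
  - book 3 (The Last Train): author_id=NULL, no match -> kept with NULL
  - book 4 (The Old House): author_id=5 -> matches Wright
  - book 5 (The Long Road): author_id=1 -> matches Hill
  - book 6 (Hollow Hills): author_id=5 -> matches Wright
  - book 7 (Falling Leaves): author_id=4 -> matches King
All 7 rows appear; 1 has NULL author.

SQL:
SELECT a.title, b.name AS author
FROM books a
LEFT JOIN authors b ON a.author_id = b.id

Result:
title          | author
---------------+-------
The Blue Door  | King  
Stone Bridges  | King  
The Last Train | NULL  
The Old House  | Wright
The Long Road  | Hill  
Hollow Hills   | Wright
Falling Leaves | King  


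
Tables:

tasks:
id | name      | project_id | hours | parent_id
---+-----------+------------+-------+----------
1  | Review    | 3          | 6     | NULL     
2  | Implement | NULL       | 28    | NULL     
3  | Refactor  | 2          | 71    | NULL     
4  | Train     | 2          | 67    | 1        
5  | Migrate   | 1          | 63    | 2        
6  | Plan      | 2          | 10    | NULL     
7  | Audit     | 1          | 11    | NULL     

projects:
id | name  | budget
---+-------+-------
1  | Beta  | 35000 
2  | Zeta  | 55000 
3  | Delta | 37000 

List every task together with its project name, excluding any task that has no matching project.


INNER JOIN keeps only tasks rows whose project_id matches an id in projects. Walk through each task:
  - task 1 (Review): project_id=3 -> matches Delta
  - task 2 (Implement): project_id=NULL, no match -> dropped
  - task 3 (Refactor): project_id=2 -> matches Zeta
  - task 4 (Train): project_id=2 -> matches Zeta
  - task 5 (Migrate): project_id=1 -> matches Beta
  - task 6 (Plan): project_id=2 -> matches Zeta
  - task 7 (Audit): project_id=1 -> matches Beta
So 1 of 7 rows is dropped.

SQL:
SELECT a.name, b.name AS project
FROM tasks a
INNER JOIN projects b ON a.project_id = b.id

Result:
name     | project
---------+--------
Review   | Delta  
Refactor | Zeta   
Train    | Zeta   
Migrate  | Beta   
Plan     | Zeta   
Audit    | Beta   


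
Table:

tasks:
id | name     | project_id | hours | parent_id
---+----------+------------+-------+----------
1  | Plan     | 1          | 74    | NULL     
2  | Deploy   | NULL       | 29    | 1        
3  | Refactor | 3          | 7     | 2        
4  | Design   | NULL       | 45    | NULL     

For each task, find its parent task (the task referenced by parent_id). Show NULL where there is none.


This is a self-join: tasks is joined to a second copy of itself, matching each row's parent_id to another row's id. Use LEFT JOIN so rows with parent_id=NULL are kept.
  - task 1 (Plan): parent_id=NULL -> NULL
  - task 2 (Deploy): parent_id=1 -> Plan
  - task 3 (Refactor): parent_id=2 -> Deploy
  - task 4 (Design): parent_id=NULL -> NULL

SQL:
SELECT a.name AS item, b.name AS parent
FROM tasks a
LEFT JOIN tasks b ON a.parent_id = b.id

Result:
item     | parent
---------+-------
Plan     | NULL  
Deploy   | Plan  
Refactor | Deploy
Design   | NULL  


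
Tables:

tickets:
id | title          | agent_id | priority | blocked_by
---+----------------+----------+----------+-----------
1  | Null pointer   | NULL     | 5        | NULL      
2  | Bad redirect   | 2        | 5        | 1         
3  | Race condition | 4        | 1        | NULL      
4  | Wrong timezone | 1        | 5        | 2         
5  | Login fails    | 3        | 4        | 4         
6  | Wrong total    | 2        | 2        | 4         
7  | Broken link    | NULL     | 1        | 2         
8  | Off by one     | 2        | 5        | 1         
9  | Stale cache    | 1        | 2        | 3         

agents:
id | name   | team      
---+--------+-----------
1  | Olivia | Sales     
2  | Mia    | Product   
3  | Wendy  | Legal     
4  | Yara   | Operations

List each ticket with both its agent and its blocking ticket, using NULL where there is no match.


Two LEFT JOINs from the same base table tickets: one to agents via agent_id, one to tickets itself via blocked_by. Both are LEFT so every ticket is preserved.
Match against agents:
  - ticket 1 (Null pointer): agent_id=NULL, no match -> kept with NULL
  - ticket 2 (Bad redirect): agent_id=2 -> matches Mia
  - ticket 3 (Race condition): agent_id=4 -> matches Yara
  - ticket 4 (Wrong timezone): agent_id=1 -> matches Olivia
  - ticket 5 (Login fails): agent_id=3 -> matches Wendy
  - ticket 6 (Wrong total): agent_id=2 -> matches Mia
  - ticket 7 (Broken link): agent_id=NULL, no match -> kept with NULL
  - ticket 8 (Off by one): agent_id=2 -> matches Mia
  - ticket 9 (Stale cache): agent_id=1 -> matches Olivia
Match against tickets (self):
  - ticket 1 (Null pointer): blocked_by=NULL -> NULL
  - ticket 2 (Bad redirect): blocked_by=1 -> Null pointer
  - ticket 3 (Race condition): blocked_by=NULL -> NULL
  - ticket 4 (Wrong timezone): blocked_by=2 -> Bad redirect
  - ticket 5 (Login fails): blocked_by=4 -> Wrong timezone
  - ticket 6 (Wrong total): blocked_by=4 -> Wrong timezone
  - ticket 7 (Broken link): blocked_by=2 -> Bad redirect
  - ticket 8 (Off by one): blocked_by=1 -> Null pointer
  - ticket 9 (Stale cache): blocked_by=3 -> Race condition

SQL:
SELECT a.title, b.name AS agent, c.title AS blocked_by
FROM tickets a
LEFT JOIN agents b ON a.agent_id = b.id
LEFT JOIN tickets c ON a.blocked_by = c.id

Result:
title          | agent  | blocked_by    
---------------+--------+---------------
Null pointer   | NULL   | NULL          
Bad redirect   | Mia    | Null pointer  
Race condition | Yara   | NULL          
Wrong timezone | Olivia | Bad redirect  
Login fails    | Wendy  | Wrong timezone
Wrong total    | Mia    | Wrong timezone
Broken link    | NULL   | Bad redirect  
Off by one     | Mia    | Null pointer  
Stale cache    | Olivia | Race condition


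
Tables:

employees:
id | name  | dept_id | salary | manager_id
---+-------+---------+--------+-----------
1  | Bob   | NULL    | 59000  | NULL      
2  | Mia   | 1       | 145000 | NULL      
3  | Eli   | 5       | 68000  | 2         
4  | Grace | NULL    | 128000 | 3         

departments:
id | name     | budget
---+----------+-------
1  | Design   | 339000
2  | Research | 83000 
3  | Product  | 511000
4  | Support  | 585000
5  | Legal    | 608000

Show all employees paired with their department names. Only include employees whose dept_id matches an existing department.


INNER JOIN keeps only employees rows whose dept_id matches an id in departments. Walk through each employee:
  - employee 1 (Bob): dept_id=NULL, no match -> dropped
  - employee 2 (Mia): dept_id=1 -> matches Design
  - employee 3 (Eli): dept_id=5 -> matches Legal
  - employee 4 (Grace): dept_id=NULL, no match -> dropped
So 2 of 4 rows are dropped.

SQL:
SELECT a.name, b.name AS department
FROM employees a
INNER JOIN departments b ON a.dept_id = b.id

Result:
name | department
-----+-----------
Mia  | Design    
Eli  | Legal     


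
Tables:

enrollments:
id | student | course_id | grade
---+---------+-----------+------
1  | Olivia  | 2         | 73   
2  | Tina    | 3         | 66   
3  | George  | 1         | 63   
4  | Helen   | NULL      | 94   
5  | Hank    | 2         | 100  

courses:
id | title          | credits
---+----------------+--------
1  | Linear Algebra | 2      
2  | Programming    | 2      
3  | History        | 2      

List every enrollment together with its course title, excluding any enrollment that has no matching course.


INNER JOIN keeps only enrollments rows whose course_id matches an id in courses. Walk through each enrollment:
  - enrollment 1 (Olivia): course_id=2 -> matches Programming
  - enrollment 2 (Tina): course_id=3 -> matches History
  - enrollment 3 (George): course_id=1 -> matches Linear Algebra
  - enrollment 4 (Helen): course_id=NULL, no match -> dropped
  - enrollment 5 (Hank): course_id=2 -> matches Programming
So 1 of 5 rows is dropped.

SQL:
SELECT a.student, b.title AS course
FROM enrollments a
INNER JOIN courses b ON a.course_id = b.id

Result:
student | course        
--------+---------------
Olivia  | Programming   
Tina    | History       
George  | Linear Algebra
Hank    | Programming   


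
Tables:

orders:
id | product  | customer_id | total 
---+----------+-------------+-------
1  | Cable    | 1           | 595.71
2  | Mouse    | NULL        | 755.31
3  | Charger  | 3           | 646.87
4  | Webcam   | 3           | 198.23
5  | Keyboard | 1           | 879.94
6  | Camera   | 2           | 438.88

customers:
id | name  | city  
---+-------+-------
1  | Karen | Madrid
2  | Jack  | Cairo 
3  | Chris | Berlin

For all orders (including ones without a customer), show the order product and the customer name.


LEFT JOIN keeps every row from orders (the left table); where customer_id has no match in customers, the customer columns become NULL. Walk through each order:
  - order 1 (Cable): customer_id=1 -> matches Karen
  - order 2 (Mouse): customer_id=NULL, no match -> kept with NULL
  - order 3 (Charger): customer_id=3 -> matches Chris
  - order 4 (Webcam): customer_id=3 -> matches Chris
  - order 5 (Keyboard): customer_id=1 -> matches Karen
  - order 6 (Camera): customer_id=2 -> matches Jack
All 6 rows appear; 1 has NULL customer.

SQL:
SELECT a.product, b.name AS customer
FROM orders a
LEFT JOIN customers b ON a.customer_id = b.id

Result:
product  | customer
---------+---------
Cable    | Karen   
Mouse    | NULL    
Charger  | Chris   
Webcam   | Chris   
Keyboard | Karen   
Camera   | Jack    


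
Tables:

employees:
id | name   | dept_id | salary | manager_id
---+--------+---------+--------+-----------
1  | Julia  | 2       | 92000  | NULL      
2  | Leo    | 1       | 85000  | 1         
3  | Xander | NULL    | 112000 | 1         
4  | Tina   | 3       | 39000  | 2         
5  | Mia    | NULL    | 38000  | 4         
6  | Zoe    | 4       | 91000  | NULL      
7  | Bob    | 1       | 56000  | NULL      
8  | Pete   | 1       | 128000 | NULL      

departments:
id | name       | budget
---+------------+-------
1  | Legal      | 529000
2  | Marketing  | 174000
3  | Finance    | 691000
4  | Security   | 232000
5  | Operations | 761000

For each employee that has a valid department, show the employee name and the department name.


INNER JOIN keeps only employees rows whose dept_id matches an id in departments. Walk through each employee:
  - employee 1 (Julia): dept_id=2 -> matches Marketing
  - employee 2 (Leo): dept_id=1 -> matches Legal
  - employee 3 (Xander): dept_id=NULL, no match -> dropped
  - employee 4 (Tina): dept_id=3 -> matches Finance
  - employee 5 (Mia): dept_id=NULL, no match -> dropped
  - employee 6 (Zoe): dept_id=4 -> matches Security
  - employee 7 (Bob): dept_id=1 -> matches Legal
  - employee 8 (Pete): dept_id=1 -> matches Legal
So 2 of 8 rows are dropped.

SQL:
SELECT a.name, b.name AS department
FROM employees a
INNER JOIN departments b ON a.dept_id = b.id

Result:
name  | department
------+-----------
Julia | Marketing 
Leo   | Legal     
Tina  | Finance   
Zoe   | Security  
Bob   | Legal     
Pete  | Legal     


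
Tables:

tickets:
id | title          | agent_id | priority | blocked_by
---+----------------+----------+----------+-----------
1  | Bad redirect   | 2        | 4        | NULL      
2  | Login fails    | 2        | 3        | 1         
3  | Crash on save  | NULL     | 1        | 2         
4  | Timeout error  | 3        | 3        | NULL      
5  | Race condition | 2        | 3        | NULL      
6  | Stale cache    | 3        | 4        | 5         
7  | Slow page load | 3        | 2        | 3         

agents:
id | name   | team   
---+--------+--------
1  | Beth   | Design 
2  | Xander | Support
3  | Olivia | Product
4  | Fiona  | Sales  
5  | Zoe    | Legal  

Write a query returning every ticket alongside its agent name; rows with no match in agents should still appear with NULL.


LEFT JOIN keeps every row from tickets (the left table); where agent_id has no match in agents, the agent columns become NULL. Walk through each ticket:
  - ticket 1 (Bad redirect): agent_id=2 -> matches Xander
  - ticket 2 (Login fails): agent_id=2 -> matches Xander
  - ticket 3 (Crash on save): agent_id=NULL, no match -> kept with NULL
  - ticket 4 (Timeout error): agent_id=3 -> matches Olivia
  - ticket 5 (Race condition): agent_id=2 -> matches Xander
  - ticket 6 (Stale cache): agent_id=3 -> matches Olivia
  - ticket 7 (Slow page load): agent_id=3 -> matches Olivia
All 7 rows appear; 1 has NULL agent.

SQL:
SELECT a.title, b.name AS agent
FROM tickets a
LEFT JOIN agents b ON a.agent_id = b.id

Result:
title          | agent 
---------------+-------
Bad redirect   | Xander
Login fails    | Xander
Crash on save  | NULL  
Timeout error  | Olivia
Race condition | Xander
Stale cache    | Olivia
Slow page load | Olivia


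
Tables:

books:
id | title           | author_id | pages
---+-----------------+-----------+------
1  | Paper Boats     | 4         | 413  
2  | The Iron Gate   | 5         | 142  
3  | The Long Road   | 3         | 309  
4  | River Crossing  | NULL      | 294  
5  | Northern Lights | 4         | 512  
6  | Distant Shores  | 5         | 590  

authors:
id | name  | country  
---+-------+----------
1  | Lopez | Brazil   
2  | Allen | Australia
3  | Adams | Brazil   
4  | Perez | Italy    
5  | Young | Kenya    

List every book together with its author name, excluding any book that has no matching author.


INNER JOIN keeps only books rows whose author_id matches an id in authors. Walk through each book:
  - book 1 (Paper Boats): author_id=4 -> matches Perez
  - book 2 (The Iron Gate): author_id=5 -> matches Young
  - book 3 (The Long Road): author_id=3 -> matches Adams
  - book 4 (River Crossing): author_id=NULL, no match -> dropped
  - book 5 (Northern Lights): author_id=4 -> matches Perez
  - book 6 (Distant Shores): author_id=5 -> matches Young
So 1 of 6 rows is dropped.

SQL:
SELECT a.title, b.name AS author
FROM books a
INNER JOIN authors b ON a.author_id = b.id

Result:
title           | author
----------------+-------
Paper Boats     | Perez 
The Iron Gate   | Young 
The Long Road   | Adams 
Northern Lights | Perez 
Distant Shores  | Young 


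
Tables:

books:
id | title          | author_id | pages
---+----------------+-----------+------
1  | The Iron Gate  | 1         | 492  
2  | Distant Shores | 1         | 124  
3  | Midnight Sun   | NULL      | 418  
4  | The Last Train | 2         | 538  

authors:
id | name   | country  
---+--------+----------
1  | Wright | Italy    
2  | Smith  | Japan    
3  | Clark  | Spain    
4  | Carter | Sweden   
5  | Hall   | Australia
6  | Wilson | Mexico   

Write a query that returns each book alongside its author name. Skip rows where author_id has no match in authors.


INNER JOIN keeps only books rows whose author_id matches an id in authors. Walk through each book:
  - book 1 (The Iron Gate): author_id=1 -> matches Wright
  - book 2 (Distant Shores): author_id=1 -> matches Wright
  - book 3 (Midnight Sun): author_id=NULL, no match -> dropped
  - book 4 (The Last Train): author_id=2 -> matches Smith
So 1 of 4 rows is dropped.

SQL:
SELECT a.title, b.name AS author
FROM books a
INNER JOIN authors b ON a.author_id = b.id

Result:
title          | author
---------------+-------
The Iron Gate  | Wright
Distant Shores | Wright
The Last Train | Smith 


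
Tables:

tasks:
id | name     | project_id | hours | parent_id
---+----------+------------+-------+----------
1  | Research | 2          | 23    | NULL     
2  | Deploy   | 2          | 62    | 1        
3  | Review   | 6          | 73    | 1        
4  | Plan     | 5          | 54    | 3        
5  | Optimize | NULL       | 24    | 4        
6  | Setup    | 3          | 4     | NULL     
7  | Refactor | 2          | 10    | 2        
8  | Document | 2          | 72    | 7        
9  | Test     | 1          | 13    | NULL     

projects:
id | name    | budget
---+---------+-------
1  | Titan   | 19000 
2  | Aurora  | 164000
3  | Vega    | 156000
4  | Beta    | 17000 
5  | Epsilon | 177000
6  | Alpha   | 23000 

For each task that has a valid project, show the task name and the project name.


INNER JOIN keeps only tasks rows whose project_id matches an id in projects. Walk through each task:
  - task 1 (Research): project_id=2 -> matches Aurora
  - task 2 (Deploy): project_id=2 -> matches Aurora
  - task 3 (Review): project_id=6 -> matches Alpha
  - task 4 (Plan): project_id=5 -> matches Epsilon
  - task 5 (Optimize): project_id=NULL, no match -> dropped
  - task 6 (Setup): project_id=3 -> matches Vega
  - task 7 (Refactor): project_id=2 -> matches Aurora
  - task 8 (Document): project_id=2 -> matches Aurora
  - task 9 (Test): project_id=1 -> matches Titan
So 1 of 9 rows is dropped.

SQL:
SELECT a.name, b.name AS project
FROM tasks a
INNER JOIN projects b ON a.project_id = b.id

Result:
name     | project
---------+--------
Research | Aurora 
Deploy   | Aurora 
Review   | Alpha  
Plan     | Epsilon
Setup    | Vega   
Refactor | Aurora 
Document | Aurora 
Test     | Titan  


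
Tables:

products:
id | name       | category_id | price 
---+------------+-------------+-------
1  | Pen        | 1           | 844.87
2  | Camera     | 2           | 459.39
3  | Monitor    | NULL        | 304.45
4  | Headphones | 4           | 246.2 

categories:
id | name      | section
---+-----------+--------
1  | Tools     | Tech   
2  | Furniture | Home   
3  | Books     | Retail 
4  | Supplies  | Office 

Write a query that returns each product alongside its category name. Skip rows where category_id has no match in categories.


INNER JOIN keeps only products rows whose category_id matches an id in categories. Walk through each product:
  - product 1 (Pen): category_id=1 -> matches Tools
  - product 2 (Camera): category_id=2 -> matches Furniture
  - product 3 (Monitor): category_id=NULL, no match -> dropped
  - product 4 (Headphones): category_id=4 -> matches Supplies
So 1 of 4 rows is dropped.

SQL:
SELECT a.name, b.name AS category
FROM products a
INNER JOIN categories b ON a.category_id = b.id

Result:
name       | category 
-----------+----------
Pen        | Tools    
Camera     | Furniture
Headphones | Supplies 


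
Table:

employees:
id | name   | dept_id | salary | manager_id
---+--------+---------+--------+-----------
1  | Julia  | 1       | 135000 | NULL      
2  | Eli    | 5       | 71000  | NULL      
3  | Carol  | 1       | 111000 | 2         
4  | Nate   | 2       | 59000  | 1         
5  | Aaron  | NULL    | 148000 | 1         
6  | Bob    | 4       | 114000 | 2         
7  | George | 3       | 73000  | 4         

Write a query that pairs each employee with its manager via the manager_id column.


This is a self-join: employees is joined to a second copy of itself, matching each row's manager_id to another row's id. Use LEFT JOIN so rows with manager_id=NULL are kept.
  - employee 1 (Julia): manager_id=NULL -> NULL
  - employee 2 (Eli): manager_id=NULL -> NULL
  - employee 3 (Carol): manager_id=2 -> Eli
  - employee 4 (Nate): manager_id=1 -> Julia
  - employee 5 (Aaron): manager_id=1 -> Julia
  - employee 6 (Bob): manager_id=2 -> Eli
  - employee 7 (George): manager_id=4 -> Nate

SQL:
SELECT a.name AS item, b.name AS manager
FROM employees a
LEFT JOIN employees b ON a.manager_id = b.id

Result:
item   | manager
-------+--------
Julia  | NULL   
Eli    | NULL   
Carol  | Eli    
Nate   | Julia  
Aaron  | Julia  
Bob    | Eli    
George | Nate   


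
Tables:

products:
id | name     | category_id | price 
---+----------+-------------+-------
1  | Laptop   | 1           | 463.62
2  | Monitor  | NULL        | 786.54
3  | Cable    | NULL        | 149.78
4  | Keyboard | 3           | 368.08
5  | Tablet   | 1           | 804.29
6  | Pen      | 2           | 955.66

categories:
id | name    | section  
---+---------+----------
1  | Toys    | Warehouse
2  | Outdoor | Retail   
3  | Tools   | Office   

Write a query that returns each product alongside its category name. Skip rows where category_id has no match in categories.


INNER JOIN keeps only products rows whose category_id matches an id in categories. Walk through each product:
  - product 1 (Laptop): category_id=1 -> matches Toys
  - product 2 (Monitor): category_id=NULL, no match -> dropped
  - product 3 (Cable): category_id=NULL, no match -> dropped
  - product 4 (Keyboard): category_id=3 -> matches Tools
  - product 5 (Tablet): category_id=1 -> matches Toys
  - product 6 (Pen): category_id=2 -> matches Outdoor
So 2 of 6 rows are dropped.

SQL:
SELECT a.name, b.name AS category
FROM products a
INNER JOIN categories b ON a.category_id = b.id

Result:
name     | category
---------+---------
Laptop   | Toys    
Keyboard | Tools   
Tablet   | Toys    
Pen      | Outdoor 


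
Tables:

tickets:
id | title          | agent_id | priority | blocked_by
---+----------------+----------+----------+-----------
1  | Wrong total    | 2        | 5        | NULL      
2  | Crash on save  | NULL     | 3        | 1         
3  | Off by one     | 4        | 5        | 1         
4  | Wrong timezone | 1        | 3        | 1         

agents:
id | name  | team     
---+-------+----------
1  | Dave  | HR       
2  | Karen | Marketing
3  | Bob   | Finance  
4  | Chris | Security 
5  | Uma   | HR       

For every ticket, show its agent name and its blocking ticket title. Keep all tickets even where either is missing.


Two LEFT JOINs from the same base table tickets: one to agents via agent_id, one to tickets itself via blocked_by. Both are LEFT so every ticket is preserved.
Match against agents:
  - ticket 1 (Wrong total): agent_id=2 -> matches Karen
  - ticket 2 (Crash on save): agent_id=NULL, no match -> kept with NULL
  - ticket 3 (Off by one): agent_id=4 -> matches Chris
  - ticket 4 (Wrong timezone): agent_id=1 -> matches Dave
Match against tickets (self):
  - ticket 1 (Wrong total): blocked_by=NULL -> NULL
  - ticket 2 (Crash on save): blocked_by=1 -> Wrong total
  - ticket 3 (Off by one): blocked_by=1 -> Wrong total
  - ticket 4 (Wrong timezone): blocked_by=1 -> Wrong total

SQL:
SELECT a.title, b.name AS agent, c.title AS blocked_by
FROM tickets a
LEFT JOIN agents b ON a.agent_id = b.id
LEFT JOIN tickets c ON a.blocked_by = c.id

Result:
title          | agent | blocked_by 
---------------+-------+------------
Wrong total    | Karen | NULL       
Crash on save  | NULL  | Wrong total
Off by one     | Chris | Wrong total
Wrong timezone | Dave  | Wrong total


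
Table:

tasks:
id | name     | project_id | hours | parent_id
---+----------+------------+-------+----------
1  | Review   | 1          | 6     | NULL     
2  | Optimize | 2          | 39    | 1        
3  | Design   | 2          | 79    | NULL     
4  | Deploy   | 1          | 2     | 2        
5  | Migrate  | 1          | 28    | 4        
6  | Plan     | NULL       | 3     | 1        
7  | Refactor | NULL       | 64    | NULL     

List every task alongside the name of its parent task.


This is a self-join: tasks is joined to a second copy of itself, matching each row's parent_id to another row's id. Use LEFT JOIN so rows with parent_id=NULL are kept.
  - task 1 (Review): parent_id=NULL -> NULL
  - task 2 (Optimize): parent_id=1 -> Review
  - task 3 (Design): parent_id=NULL -> NULL
  - task 4 (Deploy): parent_id=2 -> Optimize
  - task 5 (Migrate): parent_id=4 -> Deploy
  - task 6 (Plan): parent_id=1 -> Review
  - task 7 (Refactor): parent_id=NULL -> NULL

SQL:
SELECT a.name AS item, b.name AS parent
FROM tasks a
LEFT JOIN tasks b ON a.parent_id = b.id

Result:
item     | parent  
---------+---------
Review   | NULL    
Optimize | Review  
Design   | NULL    
Deploy   | Optimize
Migrate  | Deploy  
Plan     | Review  
Refactor | NULL    


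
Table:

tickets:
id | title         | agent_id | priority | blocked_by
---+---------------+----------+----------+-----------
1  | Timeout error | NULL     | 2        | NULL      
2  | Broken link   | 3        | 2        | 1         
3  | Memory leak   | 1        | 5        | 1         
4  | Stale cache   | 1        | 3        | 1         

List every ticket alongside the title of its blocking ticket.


This is a self-join: tickets is joined to a second copy of itself, matching each row's blocked_by to another row's id. Use LEFT JOIN so rows with blocked_by=NULL are kept.
  - ticket 1 (Timeout error): blocked_by=NULL -> NULL
  - ticket 2 (Broken link): blocked_by=1 -> Timeout error
  - ticket 3 (Memory leak): blocked_by=1 -> Timeout error
  - ticket 4 (Stale cache): blocked_by=1 -> Timeout error

SQL:
SELECT a.title AS item, b.title AS blocked_by
FROM tickets a
LEFT JOIN tickets b ON a.blocked_by = b.id

Result:
item          | blocked_by   
--------------+--------------
Timeout error | NULL         
Broken link   | Timeout error
Memory leak   | Timeout error
Stale cache   | Timeout error


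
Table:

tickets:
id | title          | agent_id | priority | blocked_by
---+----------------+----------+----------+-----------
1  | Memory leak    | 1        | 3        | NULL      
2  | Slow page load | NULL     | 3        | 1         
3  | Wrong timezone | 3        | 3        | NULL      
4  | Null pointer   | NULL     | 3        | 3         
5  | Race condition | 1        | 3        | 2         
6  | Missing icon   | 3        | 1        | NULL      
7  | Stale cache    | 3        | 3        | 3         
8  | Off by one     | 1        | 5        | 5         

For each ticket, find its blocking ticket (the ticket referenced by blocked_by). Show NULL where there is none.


This is a self-join: tickets is joined to a second copy of itself, matching each row's blocked_by to another row's id. Use LEFT JOIN so rows with blocked_by=NULL are kept.
  - ticket 1 (Memory leak): blocked_by=NULL -> NULL
  - ticket 2 (Slow page load): blocked_by=1 -> Memory leak
  - ticket 3 (Wrong timezone): blocked_by=NULL -> NULL
  - ticket 4 (Null pointer): blocked_by=3 -> Wrong timezone
  - ticket 5 (Race condition): blocked_by=2 -> Slow page load
  - ticket 6 (Missing icon): blocked_by=NULL -> NULL
  - ticket 7 (Stale cache): blocked_by=3 -> Wrong timezone
  - ticket 8 (Off by one): blocked_by=5 -> Race condition

SQL:
SELECT a.title AS item, b.title AS blocked_by
FROM tickets a
LEFT JOIN tickets b ON a.blocked_by = b.id

Result:
item           | blocked_by    
---------------+---------------
Memory leak    | NULL          
Slow page load | Memory leak   
Wrong timezone | NULL          
Null pointer   | Wrong timezone
Race condition | Slow page load
Missing icon   | NULL          
Stale cache    | Wrong timezone
Off by one     | Race condition


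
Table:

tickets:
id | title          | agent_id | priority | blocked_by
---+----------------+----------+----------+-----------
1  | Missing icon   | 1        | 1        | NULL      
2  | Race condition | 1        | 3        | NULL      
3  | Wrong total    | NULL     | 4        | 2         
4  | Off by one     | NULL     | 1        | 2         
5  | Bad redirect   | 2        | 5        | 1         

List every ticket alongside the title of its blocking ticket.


This is a self-join: tickets is joined to a second copy of itself, matching each row's blocked_by to another row's id. Use LEFT JOIN so rows with blocked_by=NULL are kept.
  - ticket 1 (Missing icon): blocked_by=NULL -> NULL
  - ticket 2 (Race condition): blocked_by=NULL -> NULL
  - ticket 3 (Wrong total): blocked_by=2 -> Race condition
  - ticket 4 (Off by one): blocked_by=2 -> Race condition
  - ticket 5 (Bad redirect): blocked_by=1 -> Missing icon

SQL:
SELECT a.title AS item, b.title AS blocked_by
FROM tickets a
LEFT JOIN tickets b ON a.blocked_by = b.id

Result:
item           | blocked_by    
---------------+---------------
Missing icon   | NULL          
Race condition | NULL          
Wrong total    | Race condition
Off by one     | Race condition
Bad redirect   | Missing icon  


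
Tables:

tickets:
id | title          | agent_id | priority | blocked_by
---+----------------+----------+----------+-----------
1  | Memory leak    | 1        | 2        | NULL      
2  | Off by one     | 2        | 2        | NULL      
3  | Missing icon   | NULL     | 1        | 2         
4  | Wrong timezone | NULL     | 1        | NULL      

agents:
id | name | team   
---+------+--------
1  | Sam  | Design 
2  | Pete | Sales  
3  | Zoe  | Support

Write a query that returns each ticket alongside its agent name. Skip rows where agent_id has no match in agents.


INNER JOIN keeps only tickets rows whose agent_id matches an id in agents. Walk through each ticket:
  - ticket 1 (Memory leak): agent_id=1 -> matches Sam
  - ticket 2 (Off by one): agent_id=2 -> matches Pete
  - ticket 3 (Missing icon): agent_id=NULL, no match -> dropped
  - ticket 4 (Wrong timezone): agent_id=NULL, no match -> dropped
So 2 of 4 rows are dropped.

SQL:
SELECT a.title, b.name AS agent
FROM tickets a
INNER JOIN agents b ON a.agent_id = b.id

Result:
title       | agent
------------+------
Memory leak | Sam  
Off by one  | Pete 


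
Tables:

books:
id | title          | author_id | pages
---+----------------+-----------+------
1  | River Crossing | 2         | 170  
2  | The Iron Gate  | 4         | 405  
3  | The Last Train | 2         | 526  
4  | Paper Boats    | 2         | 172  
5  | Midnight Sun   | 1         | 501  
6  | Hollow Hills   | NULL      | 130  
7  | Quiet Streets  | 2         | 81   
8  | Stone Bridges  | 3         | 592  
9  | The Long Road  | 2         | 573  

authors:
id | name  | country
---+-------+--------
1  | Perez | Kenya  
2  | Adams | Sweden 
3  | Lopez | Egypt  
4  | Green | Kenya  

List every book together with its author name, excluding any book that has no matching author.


INNER JOIN keeps only books rows whose author_id matches an id in authors. Walk through each book:
  - book 1 (River Crossing): author_id=2 -> matches Adams
  - book 2 (The Iron Gate): author_id=4 -> matches Green
  - book 3 (The Last Train): author_id=2 -> matches Adams
  - book 4 (Paper Boats): author_id=2 -> matches Adams
  - book 5 (Midnight Sun): author_id=1 -> matches Perez
  - book 6 (Hollow Hills): author_id=NULL, no match -> dropped
  - book 7 (Quiet Streets): author_id=2 -> matches Adams
  - book 8 (Stone Bridges): author_id=3 -> matches Lopez
  - book 9 (The Long Road): author_id=2 -> matches Adams
So 1 of 9 rows is dropped.

SQL:
SELECT a.title, b.name AS author
FROM books a
INNER JOIN authors b ON a.author_id = b.id

Result:
title          | author
---------------+-------
River Crossing | Adams 
The Iron Gate  | Green 
The Last Train | Adams 
Paper Boats    | Adams 
Midnight Sun   | Perez 
Quiet Streets  | Adams 
Stone Bridges  | Lopez 
The Long Road  | Adams 


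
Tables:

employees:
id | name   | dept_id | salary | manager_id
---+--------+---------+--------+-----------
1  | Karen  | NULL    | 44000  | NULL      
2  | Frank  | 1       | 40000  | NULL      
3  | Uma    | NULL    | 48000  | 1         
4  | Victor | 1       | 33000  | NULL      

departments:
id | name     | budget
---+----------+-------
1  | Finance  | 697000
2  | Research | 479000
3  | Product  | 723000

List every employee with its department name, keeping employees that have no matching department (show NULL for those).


LEFT JOIN keeps every row from employees (the left table); where dept_id has no match in departments, the department columns become NULL. Walk through each employee:
  - employee 1 (Karen): dept_id=NULL, no match -> kept with NULL
  - employee 2 (Frank): dept_id=1 -> matches Finance
  - employee 3 (Uma): dept_id=NULL, no match -> kept with NULL
  - employee 4 (Victor): dept_id=1 -> matches Finance
All 4 rows appear; 2 have NULL department.

SQL:
SELECT a.name, b.name AS department
FROM employees a
LEFT JOIN departments b ON a.dept_id = b.id

Result:
name   | department
-------+-----------
Karen  | NULL      
Frank  | Finance   
Uma    | NULL      
Victor | Finance   


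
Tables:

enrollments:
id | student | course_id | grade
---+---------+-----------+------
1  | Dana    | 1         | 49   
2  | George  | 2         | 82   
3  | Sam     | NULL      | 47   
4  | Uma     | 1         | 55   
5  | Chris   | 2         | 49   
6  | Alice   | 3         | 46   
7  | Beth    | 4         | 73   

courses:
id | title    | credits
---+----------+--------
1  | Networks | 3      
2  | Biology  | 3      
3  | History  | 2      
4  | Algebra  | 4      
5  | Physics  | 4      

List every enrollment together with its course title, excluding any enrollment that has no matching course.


INNER JOIN keeps only enrollments rows whose course_id matches an id in courses. Walk through each enrollment:
  - enrollment 1 (Dana): course_id=1 -> matches Networks
  - enrollment 2 (George): course_id=2 -> matches Biology
  - enrollment 3 (Sam): course_id=NULL, no match -> dropped
  - enrollment 4 (Uma): course_id=1 -> matches Networks
  - enrollment 5 (Chris): course_id=2 -> matches Biology
  - enrollment 6 (Alice): course_id=3 -> matches History
  - enrollment 7 (Beth): course_id=4 -> matches Algebra
So 1 of 7 rows is dropped.

SQL:
SELECT a.student, b.title AS course
FROM enrollments a
INNER JOIN courses b ON a.course_id = b.id

Result:
student | course  
--------+---------
Dana    | Networks
George  | Biology 
Uma     | Networks
Chris   | Biology 
Alice   | History 
Beth    | Algebra 


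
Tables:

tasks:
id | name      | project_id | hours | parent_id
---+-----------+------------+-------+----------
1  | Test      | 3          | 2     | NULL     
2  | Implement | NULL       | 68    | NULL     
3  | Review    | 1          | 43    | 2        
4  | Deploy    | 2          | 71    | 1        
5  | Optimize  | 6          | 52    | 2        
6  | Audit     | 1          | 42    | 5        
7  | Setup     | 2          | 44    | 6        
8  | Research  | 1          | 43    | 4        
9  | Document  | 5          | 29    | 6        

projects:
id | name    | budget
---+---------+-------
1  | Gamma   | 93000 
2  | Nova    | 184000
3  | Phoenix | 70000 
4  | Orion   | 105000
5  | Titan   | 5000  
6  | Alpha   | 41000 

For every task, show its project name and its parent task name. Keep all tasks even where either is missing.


Two LEFT JOINs from the same base table tasks: one to projects via project_id, one to tasks itself via parent_id. Both are LEFT so every task is preserved.
Match against projects:
  - task 1 (Test): project_id=3 -> matches Phoenix
  - task 2 (Implement): project_id=NULL, no match -> kept with NULL
  - task 3 (Review): project_id=1 -> matches Gamma
  - task 4 (Deploy): project_id=2 -> matches Nova
  - task 5 (Optimize): project_id=6 -> matches Alpha
  - task 6 (Audit): project_id=1 -> matches Gamma
  - task 7 (Setup): project_id=2 -> matches Nova
  - task 8 (Research): project_id=1 -> matches Gamma
  - task 9 (Document): project_id=5 -> matches Titan
Match against tasks (self):
  - task 1 (Test): parent_id=NULL -> NULL
  - task 2 (Implement): parent_id=NULL -> NULL
  - task 3 (Review): parent_id=2 -> Implement
  - task 4 (Deploy): parent_id=1 -> Test
  - task 5 (Optimize): parent_id=2 -> Implement
  - task 6 (Audit): parent_id=5 -> Optimize
  - task 7 (Setup): parent_id=6 -> Audit
  - task 8 (Research): parent_id=4 -> Deploy
  - task 9 (Document): parent_id=6 -> Audit

SQL:
SELECT a.name, b.name AS project, c.name AS parent
FROM tasks a
LEFT JOIN projects b ON a.project_id = b.id
LEFT JOIN tasks c ON a.parent_id = c.id

Result:
name      | project | parent   
----------+---------+----------
Test      | Phoenix | NULL     
Implement | NULL    | NULL     
Review    | Gamma   | Implement
Deploy    | Nova    | Test     
Optimize  | Alpha   | Implement
Audit     | Gamma   | Optimize 
Setup     | Nova    | Audit    
Research  | Gamma   | Deploy   
Document  | Titan   | Audit    


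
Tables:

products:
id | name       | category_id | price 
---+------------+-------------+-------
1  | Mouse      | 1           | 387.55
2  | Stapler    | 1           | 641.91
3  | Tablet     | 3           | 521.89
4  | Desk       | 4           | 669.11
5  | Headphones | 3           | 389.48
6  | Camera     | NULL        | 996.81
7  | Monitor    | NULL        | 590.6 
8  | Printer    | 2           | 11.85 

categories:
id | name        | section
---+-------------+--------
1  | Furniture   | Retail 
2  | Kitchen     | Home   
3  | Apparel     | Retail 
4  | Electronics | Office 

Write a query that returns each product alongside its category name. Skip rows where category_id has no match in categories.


INNER JOIN keeps only products rows whose category_id matches an id in categories. Walk through each product:
  - product 1 (Mouse): category_id=1 -> matches Furniture
  - product 2 (Stapler): category_id=1 -> matches Furniture
  - product 3 (Tablet): category_id=3 -> matches Apparel
  - product 4 (Desk): category_id=4 -> matches Electronics
  - product 5 (Headphones): category_id=3 -> matches Apparel
  - product 6 (Camera): category_id=NULL, no match -> dropped
  - product 7 (Monitor): category_id=NULL, no match -> dropped
  - product 8 (Printer): category_id=2 -> matches Kitchen
So 2 of 8 rows are dropped.

SQL:
SELECT a.name, b.name AS category
FROM products a
INNER JOIN categories b ON a.category_id = b.id

Result:
name       | category   
-----------+------------
Mouse      | Furniture  
Stapler    | Furniture  
Tablet     | Apparel    
Desk       | Electronics
Headphones | Apparel    
Printer    | Kitchen    


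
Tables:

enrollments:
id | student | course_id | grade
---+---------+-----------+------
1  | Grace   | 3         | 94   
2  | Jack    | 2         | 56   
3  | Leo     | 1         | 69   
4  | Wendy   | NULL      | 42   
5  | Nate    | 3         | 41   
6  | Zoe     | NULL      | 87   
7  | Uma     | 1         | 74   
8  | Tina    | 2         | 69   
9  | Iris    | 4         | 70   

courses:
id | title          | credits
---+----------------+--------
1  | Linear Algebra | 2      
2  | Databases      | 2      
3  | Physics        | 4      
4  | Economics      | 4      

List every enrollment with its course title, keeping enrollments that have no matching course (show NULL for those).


LEFT JOIN keeps every row from enrollments (the left table); where course_id has no match in courses, the course columns become NULL. Walk through each enrollment:
  - enrollment 1 (Grace): course_id=3 -> matches Physics
  - enrollment 2 (Jack): course_id=2 -> matches Databases
  - enrollment 3 (Leo): course_id=1 -> matches Linear Algebra
  - enrollment 4 (Wendy): course_id=NULL, no match -> kept with NULL
  - enrollment 5 (Nate): course_id=3 -> matches Physics
  - enrollment 6 (Zoe): course_id=NULL, no match -> kept with NULL
  - enrollment 7 (Uma): course_id=1 -> matches Linear Algebra
  - enrollment 8 (Tina): course_id=2 -> matches Databases
  - enrollment 9 (Iris): course_id=4 -> matches Economics
All 9 rows appear; 2 have NULL course.

SQL:
SELECT a.student, b.title AS course
FROM enrollments a
LEFT JOIN courses b ON a.course_id = b.id

Result:
student | course        
--------+---------------
Grace   | Physics       
Jack    | Databases     
Leo     | Linear Algebra
Wendy   | NULL          
Nate    | Physics       
Zoe     | NULL          
Uma     | Linear Algebra
Tina    | Databases     
Iris    | Economics     
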